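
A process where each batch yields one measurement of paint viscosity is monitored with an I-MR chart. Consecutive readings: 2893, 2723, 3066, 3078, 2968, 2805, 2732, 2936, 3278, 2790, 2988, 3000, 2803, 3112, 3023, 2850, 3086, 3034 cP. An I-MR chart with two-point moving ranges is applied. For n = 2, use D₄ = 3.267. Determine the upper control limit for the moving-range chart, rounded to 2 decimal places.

609.39

Moving ranges: 170, 343, 12, 110, 163, 73, 204, 342, 488, 198, 12, 197, 309, 89, 173, 236, 52; M̄R̄ = 3171.0000 / 17 = 186.5294
UCL_MR = D₄·M̄R̄ = 3.267 × 186.5294 = 609.3916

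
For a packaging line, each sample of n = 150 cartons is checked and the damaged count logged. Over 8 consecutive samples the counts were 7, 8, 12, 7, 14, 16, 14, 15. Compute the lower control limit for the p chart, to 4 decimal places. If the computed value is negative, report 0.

p̄ = Σdᵢ / (k·n) = 93 / (8 × 150) = 0.07750
LCL = p̄ − 3·√(p̄(1−p̄)/n) = 0.07750 − 3 × 0.02183 = 0.01200

0.0120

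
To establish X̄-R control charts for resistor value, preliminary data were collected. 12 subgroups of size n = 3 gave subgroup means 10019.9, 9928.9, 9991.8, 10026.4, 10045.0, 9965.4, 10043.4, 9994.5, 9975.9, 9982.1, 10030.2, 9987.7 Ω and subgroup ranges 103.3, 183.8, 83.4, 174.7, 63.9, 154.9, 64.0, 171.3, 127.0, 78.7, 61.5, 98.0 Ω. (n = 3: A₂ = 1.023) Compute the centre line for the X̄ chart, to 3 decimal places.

X̄̄ = (10019.9 + 9928.9 + 9991.8 + 10026.4 + 10045.0 + 9965.4 + 10043.4 + 9994.5 + 9975.9 + 9982.1 + 10030.2 + 9987.7) / 12 = 119991.2000 / 12 = 9999.2667
CL = X̄̄ = 9999.2667

9999.267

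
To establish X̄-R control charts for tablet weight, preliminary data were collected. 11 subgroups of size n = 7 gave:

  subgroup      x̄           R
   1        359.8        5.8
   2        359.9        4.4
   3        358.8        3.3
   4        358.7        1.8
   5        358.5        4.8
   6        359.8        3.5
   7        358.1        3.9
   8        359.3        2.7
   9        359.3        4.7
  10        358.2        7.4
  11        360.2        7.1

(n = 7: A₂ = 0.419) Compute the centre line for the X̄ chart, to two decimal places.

X̄̄ = (359.8 + 359.9 + 358.8 + 358.7 + 358.5 + 359.8 + 358.1 + 359.3 + 359.3 + 358.2 + 360.2) / 11 = 3950.6000 / 11 = 359.1455
CL = X̄̄ = 359.1455

359.15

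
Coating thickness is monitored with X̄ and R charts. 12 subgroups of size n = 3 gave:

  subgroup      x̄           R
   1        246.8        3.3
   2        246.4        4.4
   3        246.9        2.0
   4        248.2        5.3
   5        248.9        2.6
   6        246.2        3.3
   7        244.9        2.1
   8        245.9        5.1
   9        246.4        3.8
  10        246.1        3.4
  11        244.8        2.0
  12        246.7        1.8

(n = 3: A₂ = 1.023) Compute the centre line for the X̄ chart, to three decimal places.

246.517

X̄̄ = (246.8 + 246.4 + 246.9 + 248.2 + 248.9 + 246.2 + 244.9 + 245.9 + 246.4 + 246.1 + 244.8 + 246.7) / 12 = 2958.2000 / 12 = 246.5167
CL = X̄̄ = 246.5167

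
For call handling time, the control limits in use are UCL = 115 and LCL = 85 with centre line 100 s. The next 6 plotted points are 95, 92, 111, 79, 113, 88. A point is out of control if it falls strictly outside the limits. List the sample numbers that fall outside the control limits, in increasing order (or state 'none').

4

Compare each point to [85, 115]: sample 4 = 79 < LCL.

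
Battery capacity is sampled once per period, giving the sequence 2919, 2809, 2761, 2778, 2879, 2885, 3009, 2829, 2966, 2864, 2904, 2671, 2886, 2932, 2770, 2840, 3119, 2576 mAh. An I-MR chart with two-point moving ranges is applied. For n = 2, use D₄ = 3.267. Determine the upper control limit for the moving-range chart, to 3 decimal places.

463.722

Moving ranges: 110, 48, 17, 101, 6, 124, 180, 137, 102, 40, 233, 215, 46, 162, 70, 279, 543; M̄R̄ = 2413.0000 / 17 = 141.9412
UCL_MR = D₄·M̄R̄ = 3.267 × 141.9412 = 463.7218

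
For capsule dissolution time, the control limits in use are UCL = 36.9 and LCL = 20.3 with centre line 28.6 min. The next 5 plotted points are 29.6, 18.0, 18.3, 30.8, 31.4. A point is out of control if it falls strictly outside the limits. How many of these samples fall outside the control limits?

2

Compare each point to [20.3, 36.9]: sample 2 = 18.0 < LCL; sample 3 = 18.3 < LCL.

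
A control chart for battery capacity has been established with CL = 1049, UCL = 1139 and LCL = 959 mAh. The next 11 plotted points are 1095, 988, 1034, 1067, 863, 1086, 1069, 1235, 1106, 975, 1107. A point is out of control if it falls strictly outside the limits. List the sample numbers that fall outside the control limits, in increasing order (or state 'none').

Compare each point to [959, 1139]: sample 5 = 863 < LCL; sample 8 = 1235 > UCL.

5, 8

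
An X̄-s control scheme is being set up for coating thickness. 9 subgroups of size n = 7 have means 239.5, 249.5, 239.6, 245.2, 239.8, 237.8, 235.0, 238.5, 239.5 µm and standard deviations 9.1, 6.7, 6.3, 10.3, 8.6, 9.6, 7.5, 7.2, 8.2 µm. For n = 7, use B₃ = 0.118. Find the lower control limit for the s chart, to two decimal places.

s̄ = (9.1 + 6.7 + 6.3 + 10.3 + 8.6 + 9.6 + 7.5 + 7.2 + 8.2) / 9 = 8.1667
LCL_s = B₃·s̄ = 0.118 × 8.1667 = 0.9637

0.96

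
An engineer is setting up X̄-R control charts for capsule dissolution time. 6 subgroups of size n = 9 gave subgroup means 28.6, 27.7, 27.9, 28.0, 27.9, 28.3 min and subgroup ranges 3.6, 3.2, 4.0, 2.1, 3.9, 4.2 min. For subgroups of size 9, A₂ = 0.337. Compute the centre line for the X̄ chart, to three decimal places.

28.067

X̄̄ = (28.6 + 27.7 + 27.9 + 28.0 + 27.9 + 28.3) / 6 = 168.4000 / 6 = 28.0667
CL = X̄̄ = 28.0667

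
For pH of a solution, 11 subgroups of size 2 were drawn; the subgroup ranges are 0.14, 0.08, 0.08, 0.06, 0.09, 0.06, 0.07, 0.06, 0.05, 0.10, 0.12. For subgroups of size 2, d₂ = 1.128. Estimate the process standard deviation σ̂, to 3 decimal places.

R̄ = (0.14 + 0.08 + 0.08 + 0.06 + 0.09 + 0.06 + 0.07 + 0.06 + 0.05 + 0.10 + 0.12) / 11 = 0.0827
σ̂ = R̄ / d₂ = 0.0827 / 1.128 = 0.0733

0.073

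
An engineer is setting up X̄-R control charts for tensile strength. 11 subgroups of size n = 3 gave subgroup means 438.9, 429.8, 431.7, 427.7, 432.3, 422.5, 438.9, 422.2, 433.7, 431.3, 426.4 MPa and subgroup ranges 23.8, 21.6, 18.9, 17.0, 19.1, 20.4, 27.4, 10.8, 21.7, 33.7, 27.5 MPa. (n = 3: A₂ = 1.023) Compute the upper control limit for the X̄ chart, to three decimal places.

X̄̄ = (438.9 + 429.8 + 431.7 + 427.7 + 432.3 + 422.5 + 438.9 + 422.2 + 433.7 + 431.3 + 426.4) / 11 = 4735.4000 / 11 = 430.4909
R̄ = (23.8 + 21.6 + 18.9 + 17.0 + 19.1 + 20.4 + 27.4 + 10.8 + 21.7 + 33.7 + 27.5) / 11 = 241.9000 / 11 = 21.9909
UCL = X̄̄ + A₂·R̄ = 430.4909 + 1.023 × 21.9909 = 452.9876

452.988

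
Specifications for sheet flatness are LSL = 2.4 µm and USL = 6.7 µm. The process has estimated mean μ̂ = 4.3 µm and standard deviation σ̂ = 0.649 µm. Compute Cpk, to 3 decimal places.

Cpu = (USL − μ̂) / (3σ̂) = (6.7 − 4.3) / (3 × 0.649) = 1.2327; Cpl = (μ̂ − LSL) / (3σ̂) = (4.3 − 2.4) / (3 × 0.649) = 0.9759; Cpk = min(Cpu, Cpl) = 0.9759

0.976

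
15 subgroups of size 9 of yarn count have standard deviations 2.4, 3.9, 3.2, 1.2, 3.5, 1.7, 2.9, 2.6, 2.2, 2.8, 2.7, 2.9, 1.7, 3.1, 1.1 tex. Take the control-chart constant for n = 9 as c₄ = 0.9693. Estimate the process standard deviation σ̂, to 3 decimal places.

2.607

s̄ = (2.4 + 3.9 + 3.2 + 1.2 + 3.5 + 1.7 + 2.9 + 2.6 + 2.2 + 2.8 + 2.7 + 2.9 + 1.7 + 3.1 + 1.1) / 15 = 2.5267
σ̂ = s̄ / c₄ = 2.5267 / 0.9693 = 2.6067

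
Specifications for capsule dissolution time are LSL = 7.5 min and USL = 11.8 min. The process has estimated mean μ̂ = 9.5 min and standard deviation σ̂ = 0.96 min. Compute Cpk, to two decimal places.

0.69

Cpu = (USL − μ̂) / (3σ̂) = (11.8 − 9.5) / (3 × 0.96) = 0.7986; Cpl = (μ̂ − LSL) / (3σ̂) = (9.5 − 7.5) / (3 × 0.96) = 0.6944; Cpk = min(Cpu, Cpl) = 0.6944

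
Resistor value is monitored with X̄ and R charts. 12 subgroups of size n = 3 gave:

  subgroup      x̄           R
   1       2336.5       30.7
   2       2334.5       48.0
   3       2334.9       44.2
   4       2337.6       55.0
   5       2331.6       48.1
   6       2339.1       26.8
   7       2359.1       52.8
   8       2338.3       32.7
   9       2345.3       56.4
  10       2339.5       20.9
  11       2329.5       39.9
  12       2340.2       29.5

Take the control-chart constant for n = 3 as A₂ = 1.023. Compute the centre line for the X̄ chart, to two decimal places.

X̄̄ = (2336.5 + 2334.5 + 2334.9 + 2337.6 + 2331.6 + 2339.1 + 2359.1 + 2338.3 + 2345.3 + 2339.5 + 2329.5 + 2340.2) / 12 = 28066.1000 / 12 = 2338.8417
CL = X̄̄ = 2338.8417

2338.84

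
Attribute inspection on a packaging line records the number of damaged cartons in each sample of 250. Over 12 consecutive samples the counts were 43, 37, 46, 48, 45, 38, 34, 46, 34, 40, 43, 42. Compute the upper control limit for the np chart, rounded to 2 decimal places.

p̄ = Σdᵢ / (k·n) = 496 / (12 × 250) = 0.16533
UCL = np̄ + 3·√(np̄(1−p̄)) = 41.3333 + 3 × √(41.3333×0.83467) = 41.3333 + 3 × 5.8736 = 58.9542

58.95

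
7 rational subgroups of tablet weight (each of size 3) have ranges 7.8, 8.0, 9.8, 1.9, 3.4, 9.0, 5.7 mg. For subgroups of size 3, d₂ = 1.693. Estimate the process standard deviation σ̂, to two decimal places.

3.85

R̄ = (7.8 + 8.0 + 9.8 + 1.9 + 3.4 + 9.0 + 5.7) / 7 = 6.5143
σ̂ = R̄ / d₂ = 6.5143 / 1.693 = 3.8478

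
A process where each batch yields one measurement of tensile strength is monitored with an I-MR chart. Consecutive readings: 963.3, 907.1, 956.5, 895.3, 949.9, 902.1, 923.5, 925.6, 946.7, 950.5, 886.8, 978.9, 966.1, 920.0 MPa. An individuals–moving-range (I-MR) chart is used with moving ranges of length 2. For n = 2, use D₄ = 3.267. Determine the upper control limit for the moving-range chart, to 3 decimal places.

Moving ranges: 56.2, 49.4, 61.2, 54.6, 47.8, 21.4, 2.1, 21.1, 3.8, 63.7, 92.1, 12.8, 46.1; M̄R̄ = 532.3000 / 13 = 40.9462
UCL_MR = D₄·M̄R̄ = 3.267 × 40.9462 = 133.7711

133.771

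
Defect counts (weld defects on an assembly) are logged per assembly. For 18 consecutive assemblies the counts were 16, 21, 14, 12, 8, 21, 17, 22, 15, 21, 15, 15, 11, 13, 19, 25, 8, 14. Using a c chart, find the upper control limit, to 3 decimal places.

27.924

c̄ = (16 + 21 + 14 + 12 + 8 + 21 + 17 + 22 + 15 + 21 + 15 + 15 + 11 + 13 + 19 + 25 + 8 + 14) / 18 = 287 / 18 = 15.9444
UCL = c̄ + 3√c̄ = 15.9444 + 3 × √15.9444 = 15.9444 + 3 × 3.9930 = 27.9236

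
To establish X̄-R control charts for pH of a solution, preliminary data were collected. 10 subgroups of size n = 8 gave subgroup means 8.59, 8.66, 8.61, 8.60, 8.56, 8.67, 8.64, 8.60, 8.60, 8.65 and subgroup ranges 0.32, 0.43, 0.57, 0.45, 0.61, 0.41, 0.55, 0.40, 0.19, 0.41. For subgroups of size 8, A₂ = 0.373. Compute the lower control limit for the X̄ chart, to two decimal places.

8.46

X̄̄ = (8.59 + 8.66 + 8.61 + 8.60 + 8.56 + 8.67 + 8.64 + 8.60 + 8.60 + 8.65) / 10 = 86.1800 / 10 = 8.6180
R̄ = (0.32 + 0.43 + 0.57 + 0.45 + 0.61 + 0.41 + 0.55 + 0.40 + 0.19 + 0.41) / 10 = 4.3400 / 10 = 0.4340
LCL = X̄̄ − A₂·R̄ = 8.6180 − 0.373 × 0.4340 = 8.4561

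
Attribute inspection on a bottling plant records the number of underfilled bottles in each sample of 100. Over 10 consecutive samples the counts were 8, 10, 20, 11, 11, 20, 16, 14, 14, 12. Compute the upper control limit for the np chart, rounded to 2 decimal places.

23.88

p̄ = Σdᵢ / (k·n) = 136 / (10 × 100) = 0.13600
UCL = np̄ + 3·√(np̄(1−p̄)) = 13.6000 + 3 × √(13.6000×0.86400) = 13.6000 + 3 × 3.4279 = 23.8837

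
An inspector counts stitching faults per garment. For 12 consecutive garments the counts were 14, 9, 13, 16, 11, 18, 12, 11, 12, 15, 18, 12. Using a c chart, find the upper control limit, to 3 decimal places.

c̄ = (14 + 9 + 13 + 16 + 11 + 18 + 12 + 11 + 12 + 15 + 18 + 12) / 12 = 161 / 12 = 13.4167
UCL = c̄ + 3√c̄ = 13.4167 + 3 × √13.4167 = 13.4167 + 3 × 3.6629 = 24.4053

24.405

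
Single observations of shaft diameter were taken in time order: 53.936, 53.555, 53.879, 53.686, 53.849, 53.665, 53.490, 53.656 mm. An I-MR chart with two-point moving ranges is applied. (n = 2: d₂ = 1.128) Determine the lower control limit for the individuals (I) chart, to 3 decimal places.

53.112

X̄ = (53.936 + 53.555 + 53.879 + 53.686 + 53.849 + 53.665 + 53.490 + 53.656) / 8 = 53.7145
Moving ranges: 0.381, 0.324, 0.193, 0.163, 0.184, 0.175, 0.166; M̄R̄ = 1.5860 / 7 = 0.2266
LCL = X̄ − 3·M̄R̄/d₂ = 53.7145 − 3 × 0.2266 / 1.128 = 53.1119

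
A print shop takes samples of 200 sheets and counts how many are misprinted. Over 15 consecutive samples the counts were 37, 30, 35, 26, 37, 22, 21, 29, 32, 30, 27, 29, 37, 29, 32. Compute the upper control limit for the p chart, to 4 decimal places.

0.2270

p̄ = Σdᵢ / (k·n) = 453 / (15 × 200) = 0.15100
UCL = p̄ + 3·√(p̄(1−p̄)/n) = 0.15100 + 3 × √(0.15100×0.84900/200) = 0.15100 + 3 × 0.02532 = 0.22695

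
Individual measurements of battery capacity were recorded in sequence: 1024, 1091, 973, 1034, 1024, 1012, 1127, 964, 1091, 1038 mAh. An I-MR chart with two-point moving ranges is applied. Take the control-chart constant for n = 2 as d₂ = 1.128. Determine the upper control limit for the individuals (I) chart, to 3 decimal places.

1252.339

X̄ = (1024 + 1091 + 973 + 1034 + 1024 + 1012 + 1127 + 964 + 1091 + 1038) / 10 = 1037.8000
Moving ranges: 67, 118, 61, 10, 12, 115, 163, 127, 53; M̄R̄ = 726.0000 / 9 = 80.6667
UCL = X̄ + 3·M̄R̄/d₂ = 1037.8000 + 3 × 80.6667 / 1.128 = 1252.3390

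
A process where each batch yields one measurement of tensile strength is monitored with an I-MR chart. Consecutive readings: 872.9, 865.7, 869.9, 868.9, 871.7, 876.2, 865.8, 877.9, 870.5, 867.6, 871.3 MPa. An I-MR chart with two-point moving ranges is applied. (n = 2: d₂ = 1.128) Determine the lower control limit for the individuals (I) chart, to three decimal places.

X̄ = (872.9 + 865.7 + 869.9 + 868.9 + 871.7 + 876.2 + 865.8 + 877.9 + 870.5 + 867.6 + 871.3) / 11 = 870.7636
Moving ranges: 7.2, 4.2, 1.0, 2.8, 4.5, 10.4, 12.1, 7.4, 2.9, 3.7; M̄R̄ = 56.2000 / 10 = 5.6200
LCL = X̄ − 3·M̄R̄/d₂ = 870.7636 − 3 × 5.6200 / 1.128 = 855.8168

855.817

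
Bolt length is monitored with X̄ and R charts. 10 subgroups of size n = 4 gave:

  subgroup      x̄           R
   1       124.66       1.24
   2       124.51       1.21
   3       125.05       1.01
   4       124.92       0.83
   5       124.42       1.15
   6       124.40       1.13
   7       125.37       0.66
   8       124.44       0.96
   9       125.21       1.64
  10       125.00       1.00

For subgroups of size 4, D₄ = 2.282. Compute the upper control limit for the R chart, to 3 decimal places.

R̄ = (1.24 + 1.21 + 1.01 + 0.83 + 1.15 + 1.13 + 0.66 + 0.96 + 1.64 + 1.00) / 10 = 10.8300 / 10 = 1.0830
UCL_R = D₄·R̄ = 2.282 × 1.0830 = 2.4714

2.471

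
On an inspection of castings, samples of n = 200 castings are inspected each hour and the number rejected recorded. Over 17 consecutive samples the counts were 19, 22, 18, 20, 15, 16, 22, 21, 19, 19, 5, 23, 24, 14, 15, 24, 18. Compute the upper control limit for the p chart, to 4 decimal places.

0.1538

p̄ = Σdᵢ / (k·n) = 314 / (17 × 200) = 0.09235
UCL = p̄ + 3·√(p̄(1−p̄)/n) = 0.09235 + 3 × √(0.09235×0.90765/200) = 0.09235 + 3 × 0.02047 = 0.15377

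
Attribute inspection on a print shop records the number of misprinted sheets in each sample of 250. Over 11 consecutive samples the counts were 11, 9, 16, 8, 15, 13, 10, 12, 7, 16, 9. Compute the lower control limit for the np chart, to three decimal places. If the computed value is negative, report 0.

1.537

p̄ = Σdᵢ / (k·n) = 126 / (11 × 250) = 0.04582
LCL = np̄ − 3·√(np̄(1−p̄)) = 11.4545 − 3 × 3.3060 = 1.5365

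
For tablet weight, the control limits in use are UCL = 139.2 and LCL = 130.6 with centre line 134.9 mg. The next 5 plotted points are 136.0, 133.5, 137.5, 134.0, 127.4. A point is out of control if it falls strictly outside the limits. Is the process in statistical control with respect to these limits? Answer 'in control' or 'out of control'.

out of control

Compare each point to [130.6, 139.2]: sample 5 = 127.4 < LCL.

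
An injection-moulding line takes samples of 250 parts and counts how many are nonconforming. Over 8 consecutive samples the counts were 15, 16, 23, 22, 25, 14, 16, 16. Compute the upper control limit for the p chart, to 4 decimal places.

p̄ = Σdᵢ / (k·n) = 147 / (8 × 250) = 0.07350
UCL = p̄ + 3·√(p̄(1−p̄)/n) = 0.07350 + 3 × √(0.07350×0.92650/250) = 0.07350 + 3 × 0.01650 = 0.12301

0.1230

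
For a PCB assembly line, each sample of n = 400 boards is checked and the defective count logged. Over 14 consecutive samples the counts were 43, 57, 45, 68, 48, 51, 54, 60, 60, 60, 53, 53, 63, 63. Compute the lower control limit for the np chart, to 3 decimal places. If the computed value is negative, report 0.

p̄ = Σdᵢ / (k·n) = 778 / (14 × 400) = 0.13893
LCL = np̄ − 3·√(np̄(1−p̄)) = 55.5714 − 3 × 6.9174 = 34.8191

34.819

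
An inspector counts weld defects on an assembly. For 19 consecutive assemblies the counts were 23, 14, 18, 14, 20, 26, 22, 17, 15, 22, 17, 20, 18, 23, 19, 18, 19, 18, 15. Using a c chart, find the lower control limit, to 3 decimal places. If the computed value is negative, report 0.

5.820

c̄ = (23 + 14 + 18 + 14 + 20 + 26 + 22 + 17 + 15 + 22 + 17 + 20 + 18 + 23 + 19 + 18 + 19 + 18 + 15) / 19 = 358 / 19 = 18.8421
LCL = c̄ − 3√c̄ = 18.8421 − 3 × 4.3407 = 5.8199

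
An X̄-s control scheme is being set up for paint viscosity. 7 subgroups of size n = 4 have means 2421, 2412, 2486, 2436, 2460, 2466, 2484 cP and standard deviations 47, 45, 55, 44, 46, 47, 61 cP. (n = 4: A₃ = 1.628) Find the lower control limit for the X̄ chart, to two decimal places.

X̄̄ = (2421 + 2412 + 2486 + 2436 + 2460 + 2466 + 2484) / 7 = 2452.1429
s̄ = (47 + 45 + 55 + 44 + 46 + 47 + 61) / 7 = 49.2857
LCL = X̄̄ − A₃·s̄ = 2452.1429 − 1.628 × 49.2857 = 2371.9057

2371.91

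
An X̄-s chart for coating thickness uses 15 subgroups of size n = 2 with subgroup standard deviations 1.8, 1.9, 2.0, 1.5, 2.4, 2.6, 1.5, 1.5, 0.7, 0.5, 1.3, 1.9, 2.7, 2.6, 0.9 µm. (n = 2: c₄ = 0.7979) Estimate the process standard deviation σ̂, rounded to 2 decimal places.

s̄ = (1.8 + 1.9 + 2.0 + 1.5 + 2.4 + 2.6 + 1.5 + 1.5 + 0.7 + 0.5 + 1.3 + 1.9 + 2.7 + 2.6 + 0.9) / 15 = 1.7200
σ̂ = s̄ / c₄ = 1.7200 / 0.7979 = 2.1557

2.16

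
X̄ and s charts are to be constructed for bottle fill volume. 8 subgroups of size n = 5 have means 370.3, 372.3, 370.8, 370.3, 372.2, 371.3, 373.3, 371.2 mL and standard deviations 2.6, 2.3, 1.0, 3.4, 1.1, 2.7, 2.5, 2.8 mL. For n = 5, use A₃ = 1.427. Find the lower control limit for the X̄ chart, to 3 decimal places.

368.180

X̄̄ = (370.3 + 372.3 + 370.8 + 370.3 + 372.2 + 371.3 + 373.3 + 371.2) / 8 = 371.4625
s̄ = (2.6 + 2.3 + 1.0 + 3.4 + 1.1 + 2.7 + 2.5 + 2.8) / 8 = 2.3000
LCL = X̄̄ − A₃·s̄ = 371.4625 − 1.427 × 2.3000 = 368.1804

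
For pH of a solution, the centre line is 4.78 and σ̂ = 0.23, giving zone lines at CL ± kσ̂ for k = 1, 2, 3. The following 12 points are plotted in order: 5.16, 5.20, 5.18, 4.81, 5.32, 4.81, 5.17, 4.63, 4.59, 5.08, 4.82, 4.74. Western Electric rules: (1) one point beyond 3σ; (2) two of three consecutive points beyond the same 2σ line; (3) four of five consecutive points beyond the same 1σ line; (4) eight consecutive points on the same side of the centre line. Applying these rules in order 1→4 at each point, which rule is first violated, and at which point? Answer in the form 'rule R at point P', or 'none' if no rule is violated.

rule 3 at point 5

Zone of each point (C = within 1σ̂, B = 1σ̂–2σ̂, A = 2σ̂–3σ̂, * = beyond 3σ̂; sign = side of CL): 1:+B, 2:+B, 3:+B, 4:+C, 5:+A, 6:+C, 7:+B, 8:-C, 9:-C, 10:+B, 11:+C, 12:-C
Rule 3 (four of five consecutive points beyond the same 1σ limit) is satisfied at point 5.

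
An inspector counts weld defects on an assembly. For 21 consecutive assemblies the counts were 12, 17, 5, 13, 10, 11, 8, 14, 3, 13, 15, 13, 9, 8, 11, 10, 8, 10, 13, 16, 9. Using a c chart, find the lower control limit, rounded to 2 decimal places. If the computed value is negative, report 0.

c̄ = (12 + 17 + 5 + 13 + 10 + 11 + 8 + 14 + 3 + 13 + 15 + 13 + 9 + 8 + 11 + 10 + 8 + 10 + 13 + 16 + 9) / 21 = 228 / 21 = 10.8571
LCL = c̄ − 3√c̄ = 10.8571 − 3 × 3.2950 = 0.9721

0.97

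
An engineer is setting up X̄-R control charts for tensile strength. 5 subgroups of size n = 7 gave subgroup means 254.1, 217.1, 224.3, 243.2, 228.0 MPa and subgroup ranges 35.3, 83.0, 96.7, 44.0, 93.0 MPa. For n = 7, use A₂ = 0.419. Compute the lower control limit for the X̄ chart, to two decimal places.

203.84

X̄̄ = (254.1 + 217.1 + 224.3 + 243.2 + 228.0) / 5 = 1166.7000 / 5 = 233.3400
R̄ = (35.3 + 83.0 + 96.7 + 44.0 + 93.0) / 5 = 352.0000 / 5 = 70.4000
LCL = X̄̄ − A₂·R̄ = 233.3400 − 0.419 × 70.4000 = 203.8424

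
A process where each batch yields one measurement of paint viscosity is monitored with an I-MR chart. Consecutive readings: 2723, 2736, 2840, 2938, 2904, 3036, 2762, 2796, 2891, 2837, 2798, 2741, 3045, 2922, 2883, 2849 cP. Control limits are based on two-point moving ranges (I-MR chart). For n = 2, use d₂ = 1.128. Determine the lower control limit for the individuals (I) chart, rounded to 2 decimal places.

2602.06

X̄ = (2723 + 2736 + 2840 + 2938 + 2904 + 3036 + 2762 + 2796 + 2891 + 2837 + 2798 + 2741 + 3045 + 2922 + 2883 + 2849) / 16 = 2856.3125
Moving ranges: 13, 104, 98, 34, 132, 274, 34, 95, 54, 39, 57, 304, 123, 39, 34; M̄R̄ = 1434.0000 / 15 = 95.6000
LCL = X̄ − 3·M̄R̄/d₂ = 2856.3125 − 3 × 95.6000 / 1.128 = 2602.0572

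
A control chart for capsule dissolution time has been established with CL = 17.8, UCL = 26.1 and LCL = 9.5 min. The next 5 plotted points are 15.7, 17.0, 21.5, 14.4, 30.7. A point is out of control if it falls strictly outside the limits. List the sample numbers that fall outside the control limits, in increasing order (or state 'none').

5

Compare each point to [9.5, 26.1]: sample 5 = 30.7 > UCL.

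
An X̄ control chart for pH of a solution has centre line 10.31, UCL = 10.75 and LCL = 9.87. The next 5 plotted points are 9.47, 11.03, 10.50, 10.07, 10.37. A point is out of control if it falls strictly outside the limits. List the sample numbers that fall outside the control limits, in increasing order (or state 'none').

Compare each point to [9.87, 10.75]: sample 1 = 9.47 < LCL; sample 2 = 11.03 > UCL.

1, 2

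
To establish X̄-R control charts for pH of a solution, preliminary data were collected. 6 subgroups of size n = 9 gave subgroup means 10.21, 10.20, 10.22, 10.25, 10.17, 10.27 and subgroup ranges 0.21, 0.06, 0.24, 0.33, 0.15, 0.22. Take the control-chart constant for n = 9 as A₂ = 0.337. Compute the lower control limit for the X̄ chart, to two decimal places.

10.15

X̄̄ = (10.21 + 10.20 + 10.22 + 10.25 + 10.17 + 10.27) / 6 = 61.3200 / 6 = 10.2200
R̄ = (0.21 + 0.06 + 0.24 + 0.33 + 0.15 + 0.22) / 6 = 1.2100 / 6 = 0.2017
LCL = X̄̄ − A₂·R̄ = 10.2200 − 0.337 × 0.2017 = 10.1520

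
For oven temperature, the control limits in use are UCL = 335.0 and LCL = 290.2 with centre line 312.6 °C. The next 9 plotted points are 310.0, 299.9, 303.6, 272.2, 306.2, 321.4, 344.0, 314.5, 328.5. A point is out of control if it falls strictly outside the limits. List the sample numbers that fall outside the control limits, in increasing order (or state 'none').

4, 7

Compare each point to [290.2, 335.0]: sample 4 = 272.2 < LCL; sample 7 = 344.0 > UCL.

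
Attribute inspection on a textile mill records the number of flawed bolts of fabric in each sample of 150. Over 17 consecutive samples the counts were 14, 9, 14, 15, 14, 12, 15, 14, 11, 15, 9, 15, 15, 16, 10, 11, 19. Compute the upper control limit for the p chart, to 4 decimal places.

p̄ = Σdᵢ / (k·n) = 228 / (17 × 150) = 0.08941
UCL = p̄ + 3·√(p̄(1−p̄)/n) = 0.08941 + 3 × √(0.08941×0.91059/150) = 0.08941 + 3 × 0.02330 = 0.15930

0.1593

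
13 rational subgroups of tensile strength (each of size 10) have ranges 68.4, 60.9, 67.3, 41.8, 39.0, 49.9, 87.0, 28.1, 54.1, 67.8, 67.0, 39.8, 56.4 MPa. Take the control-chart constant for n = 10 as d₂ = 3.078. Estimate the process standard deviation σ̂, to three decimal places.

18.181

R̄ = (68.4 + 60.9 + 67.3 + 41.8 + 39.0 + 49.9 + 87.0 + 28.1 + 54.1 + 67.8 + 67.0 + 39.8 + 56.4) / 13 = 55.9615
σ̂ = R̄ / d₂ = 55.9615 / 3.078 = 18.1811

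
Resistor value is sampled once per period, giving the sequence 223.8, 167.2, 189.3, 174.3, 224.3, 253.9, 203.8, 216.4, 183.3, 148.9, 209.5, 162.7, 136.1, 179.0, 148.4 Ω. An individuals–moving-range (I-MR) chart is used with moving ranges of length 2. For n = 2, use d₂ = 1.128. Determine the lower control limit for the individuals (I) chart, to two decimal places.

90.99

X̄ = (223.8 + 167.2 + 189.3 + 174.3 + 224.3 + 253.9 + 203.8 + 216.4 + 183.3 + 148.9 + 209.5 + 162.7 + 136.1 + 179.0 + 148.4) / 15 = 188.0600
Moving ranges: 56.6, 22.1, 15.0, 50.0, 29.6, 50.1, 12.6, 33.1, 34.4, 60.6, 46.8, 26.6, 42.9, 30.6; M̄R̄ = 511.0000 / 14 = 36.5000
LCL = X̄ − 3·M̄R̄/d₂ = 188.0600 − 3 × 36.5000 / 1.128 = 90.9855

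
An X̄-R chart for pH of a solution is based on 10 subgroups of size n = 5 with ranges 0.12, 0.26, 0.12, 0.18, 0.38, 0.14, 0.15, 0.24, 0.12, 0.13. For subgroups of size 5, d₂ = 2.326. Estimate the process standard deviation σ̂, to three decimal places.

R̄ = (0.12 + 0.26 + 0.12 + 0.18 + 0.38 + 0.14 + 0.15 + 0.24 + 0.12 + 0.13) / 10 = 0.1840
σ̂ = R̄ / d₂ = 0.1840 / 2.326 = 0.0791

0.079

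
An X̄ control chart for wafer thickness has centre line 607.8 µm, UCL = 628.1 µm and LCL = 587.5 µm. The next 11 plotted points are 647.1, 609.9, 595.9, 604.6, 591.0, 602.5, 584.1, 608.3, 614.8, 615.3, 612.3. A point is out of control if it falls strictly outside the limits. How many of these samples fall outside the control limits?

2

Compare each point to [587.5, 628.1]: sample 1 = 647.1 > UCL; sample 7 = 584.1 < LCL.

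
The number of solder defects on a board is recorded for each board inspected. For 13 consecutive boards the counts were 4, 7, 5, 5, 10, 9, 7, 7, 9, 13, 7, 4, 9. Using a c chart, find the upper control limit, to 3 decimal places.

15.537

c̄ = (4 + 7 + 5 + 5 + 10 + 9 + 7 + 7 + 9 + 13 + 7 + 4 + 9) / 13 = 96 / 13 = 7.3846
UCL = c̄ + 3√c̄ = 7.3846 + 3 × √7.3846 = 7.3846 + 3 × 2.7175 = 15.5370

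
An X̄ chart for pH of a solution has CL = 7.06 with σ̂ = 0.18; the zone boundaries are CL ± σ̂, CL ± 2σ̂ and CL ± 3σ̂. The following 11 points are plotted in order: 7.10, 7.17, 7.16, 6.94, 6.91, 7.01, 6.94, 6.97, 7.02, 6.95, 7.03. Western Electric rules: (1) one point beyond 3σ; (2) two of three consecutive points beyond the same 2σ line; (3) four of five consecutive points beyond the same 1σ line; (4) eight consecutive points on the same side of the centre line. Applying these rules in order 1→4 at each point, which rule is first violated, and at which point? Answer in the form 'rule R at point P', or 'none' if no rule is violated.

Zone of each point (C = within 1σ̂, B = 1σ̂–2σ̂, A = 2σ̂–3σ̂, * = beyond 3σ̂; sign = side of CL): 1:+C, 2:+C, 3:+C, 4:-C, 5:-C, 6:-C, 7:-C, 8:-C, 9:-C, 10:-C, 11:-C
Rule 4 (eight consecutive points on the same side of the centre line) is satisfied at point 11.

rule 4 at point 11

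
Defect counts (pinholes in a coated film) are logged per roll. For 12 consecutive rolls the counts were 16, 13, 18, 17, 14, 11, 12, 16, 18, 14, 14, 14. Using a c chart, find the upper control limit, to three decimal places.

c̄ = (16 + 13 + 18 + 17 + 14 + 11 + 12 + 16 + 18 + 14 + 14 + 14) / 12 = 177 / 12 = 14.7500
UCL = c̄ + 3√c̄ = 14.7500 + 3 × √14.7500 = 14.7500 + 3 × 3.8406 = 26.2717

26.272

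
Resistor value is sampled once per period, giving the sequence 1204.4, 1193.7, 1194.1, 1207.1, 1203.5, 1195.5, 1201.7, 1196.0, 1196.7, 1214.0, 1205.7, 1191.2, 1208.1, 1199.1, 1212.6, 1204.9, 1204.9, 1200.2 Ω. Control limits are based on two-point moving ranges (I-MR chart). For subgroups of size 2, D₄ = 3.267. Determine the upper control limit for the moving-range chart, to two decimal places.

Moving ranges: 10.7, 0.4, 13.0, 3.6, 8.0, 6.2, 5.7, 0.7, 17.3, 8.3, 14.5, 16.9, 9.0, 13.5, 7.7, 0.0, 4.7; M̄R̄ = 140.2000 / 17 = 8.2471
UCL_MR = D₄·M̄R̄ = 3.267 × 8.2471 = 26.9431

26.94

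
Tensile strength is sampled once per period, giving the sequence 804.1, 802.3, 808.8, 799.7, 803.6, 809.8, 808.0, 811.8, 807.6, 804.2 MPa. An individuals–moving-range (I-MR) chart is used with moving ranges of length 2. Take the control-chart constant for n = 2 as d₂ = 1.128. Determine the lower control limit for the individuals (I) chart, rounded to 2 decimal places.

X̄ = (804.1 + 802.3 + 808.8 + 799.7 + 803.6 + 809.8 + 808.0 + 811.8 + 807.6 + 804.2) / 10 = 805.9900
Moving ranges: 1.8, 6.5, 9.1, 3.9, 6.2, 1.8, 3.8, 4.2, 3.4; M̄R̄ = 40.7000 / 9 = 4.5222
LCL = X̄ − 3·M̄R̄/d₂ = 805.9900 − 3 × 4.5222 / 1.128 = 793.9628

793.96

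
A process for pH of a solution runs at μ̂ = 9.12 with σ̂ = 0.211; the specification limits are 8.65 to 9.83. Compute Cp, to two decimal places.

Cp = (USL − LSL) / (6σ̂) = (9.83 − 8.65) / (6 × 0.211) = 1.1800 / 1.2660 = 0.9321

0.93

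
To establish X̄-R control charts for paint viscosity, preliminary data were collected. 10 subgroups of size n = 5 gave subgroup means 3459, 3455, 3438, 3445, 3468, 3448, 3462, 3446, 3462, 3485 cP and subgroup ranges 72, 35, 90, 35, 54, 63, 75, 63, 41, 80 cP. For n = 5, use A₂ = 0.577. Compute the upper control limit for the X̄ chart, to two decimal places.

3491.88

X̄̄ = (3459 + 3455 + 3438 + 3445 + 3468 + 3448 + 3462 + 3446 + 3462 + 3485) / 10 = 34568.0000 / 10 = 3456.8000
R̄ = (72 + 35 + 90 + 35 + 54 + 63 + 75 + 63 + 41 + 80) / 10 = 608.0000 / 10 = 60.8000
UCL = X̄̄ + A₂·R̄ = 3456.8000 + 0.577 × 60.8000 = 3491.8816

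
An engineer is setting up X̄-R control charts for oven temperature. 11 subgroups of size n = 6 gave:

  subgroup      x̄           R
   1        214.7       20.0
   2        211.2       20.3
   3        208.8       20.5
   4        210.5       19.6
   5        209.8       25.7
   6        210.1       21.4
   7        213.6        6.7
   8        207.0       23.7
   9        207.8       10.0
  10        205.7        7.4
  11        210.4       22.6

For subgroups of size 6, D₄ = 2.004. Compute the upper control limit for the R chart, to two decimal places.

36.05

R̄ = (20.0 + 20.3 + 20.5 + 19.6 + 25.7 + 21.4 + 6.7 + 23.7 + 10.0 + 7.4 + 22.6) / 11 = 197.9000 / 11 = 17.9909
UCL_R = D₄·R̄ = 2.004 × 17.9909 = 36.0538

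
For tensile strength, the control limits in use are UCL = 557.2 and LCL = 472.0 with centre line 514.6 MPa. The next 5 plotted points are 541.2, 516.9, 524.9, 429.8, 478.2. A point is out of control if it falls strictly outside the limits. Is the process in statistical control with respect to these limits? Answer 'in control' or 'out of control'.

out of control

Compare each point to [472.0, 557.2]: sample 4 = 429.8 < LCL.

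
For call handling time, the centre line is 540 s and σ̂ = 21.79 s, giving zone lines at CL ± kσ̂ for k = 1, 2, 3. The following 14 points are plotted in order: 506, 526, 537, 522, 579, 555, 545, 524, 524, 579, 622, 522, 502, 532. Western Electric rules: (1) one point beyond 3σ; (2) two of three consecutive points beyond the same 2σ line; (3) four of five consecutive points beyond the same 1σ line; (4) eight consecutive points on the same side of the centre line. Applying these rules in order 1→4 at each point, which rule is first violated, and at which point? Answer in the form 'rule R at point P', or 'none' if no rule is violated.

Zone of each point (C = within 1σ̂, B = 1σ̂–2σ̂, A = 2σ̂–3σ̂, * = beyond 3σ̂; sign = side of CL): 1:-B, 2:-C, 3:-C, 4:-C, 5:+B, 6:+C, 7:+C, 8:-C, 9:-C, 10:+B, 11:+*, 12:-C, 13:-B, 14:-C
Rule 1 (one point beyond the 3σ limits) is satisfied at point 11.

rule 1 at point 11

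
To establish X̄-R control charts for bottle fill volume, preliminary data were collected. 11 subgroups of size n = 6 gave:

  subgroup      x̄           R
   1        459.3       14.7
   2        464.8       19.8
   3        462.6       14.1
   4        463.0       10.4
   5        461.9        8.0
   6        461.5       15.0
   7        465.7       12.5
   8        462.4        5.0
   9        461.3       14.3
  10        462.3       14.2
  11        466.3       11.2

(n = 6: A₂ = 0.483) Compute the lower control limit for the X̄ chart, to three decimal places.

X̄̄ = (459.3 + 464.8 + 462.6 + 463.0 + 461.9 + 461.5 + 465.7 + 462.4 + 461.3 + 462.3 + 466.3) / 11 = 5091.1000 / 11 = 462.8273
R̄ = (14.7 + 19.8 + 14.1 + 10.4 + 8.0 + 15.0 + 12.5 + 5.0 + 14.3 + 14.2 + 11.2) / 11 = 139.2000 / 11 = 12.6545
LCL = X̄̄ − A₂·R̄ = 462.8273 − 0.483 × 12.6545 = 456.7151

456.715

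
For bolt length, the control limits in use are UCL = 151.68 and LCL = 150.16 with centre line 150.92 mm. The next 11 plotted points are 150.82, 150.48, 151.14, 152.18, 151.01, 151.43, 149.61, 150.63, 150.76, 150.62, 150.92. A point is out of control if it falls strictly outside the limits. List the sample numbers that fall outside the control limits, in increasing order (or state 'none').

Compare each point to [150.16, 151.68]: sample 4 = 152.18 > UCL; sample 7 = 149.61 < LCL.

4, 7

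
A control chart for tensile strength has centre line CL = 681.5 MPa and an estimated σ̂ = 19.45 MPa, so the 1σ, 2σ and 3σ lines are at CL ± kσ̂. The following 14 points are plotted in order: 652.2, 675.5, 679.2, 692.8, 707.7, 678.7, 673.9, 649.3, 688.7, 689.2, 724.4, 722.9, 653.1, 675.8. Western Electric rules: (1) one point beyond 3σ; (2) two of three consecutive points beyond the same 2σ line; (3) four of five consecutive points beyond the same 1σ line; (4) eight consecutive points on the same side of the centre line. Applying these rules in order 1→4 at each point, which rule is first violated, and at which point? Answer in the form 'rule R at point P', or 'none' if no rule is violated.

rule 2 at point 12

Zone of each point (C = within 1σ̂, B = 1σ̂–2σ̂, A = 2σ̂–3σ̂, * = beyond 3σ̂; sign = side of CL): 1:-B, 2:-C, 3:-C, 4:+C, 5:+B, 6:-C, 7:-C, 8:-B, 9:+C, 10:+C, 11:+A, 12:+A, 13:-B, 14:-C
Rule 2 (two of three consecutive points beyond the same 2σ limit) is satisfied at point 12.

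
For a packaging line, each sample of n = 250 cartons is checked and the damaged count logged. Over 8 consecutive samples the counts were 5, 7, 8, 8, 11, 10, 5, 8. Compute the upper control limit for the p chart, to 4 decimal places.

0.0639

p̄ = Σdᵢ / (k·n) = 62 / (8 × 250) = 0.03100
UCL = p̄ + 3·√(p̄(1−p̄)/n) = 0.03100 + 3 × √(0.03100×0.96900/250) = 0.03100 + 3 × 0.01096 = 0.06388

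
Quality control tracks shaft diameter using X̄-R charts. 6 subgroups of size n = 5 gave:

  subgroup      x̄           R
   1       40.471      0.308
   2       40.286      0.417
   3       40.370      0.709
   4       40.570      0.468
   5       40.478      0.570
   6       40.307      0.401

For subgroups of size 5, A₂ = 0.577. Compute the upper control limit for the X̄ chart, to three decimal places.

40.690

X̄̄ = (40.471 + 40.286 + 40.370 + 40.570 + 40.478 + 40.307) / 6 = 242.4820 / 6 = 40.4137
R̄ = (0.308 + 0.417 + 0.709 + 0.468 + 0.570 + 0.401) / 6 = 2.8730 / 6 = 0.4788
UCL = X̄̄ + A₂·R̄ = 40.4137 + 0.577 × 0.4788 = 40.6900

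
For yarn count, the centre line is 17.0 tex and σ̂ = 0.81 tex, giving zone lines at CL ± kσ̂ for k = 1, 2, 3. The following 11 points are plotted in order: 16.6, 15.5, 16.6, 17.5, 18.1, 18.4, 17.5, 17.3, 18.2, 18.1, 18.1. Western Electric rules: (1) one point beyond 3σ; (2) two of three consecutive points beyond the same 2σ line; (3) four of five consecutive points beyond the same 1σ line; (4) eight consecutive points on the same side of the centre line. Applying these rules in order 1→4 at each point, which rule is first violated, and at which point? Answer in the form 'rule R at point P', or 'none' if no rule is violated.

Zone of each point (C = within 1σ̂, B = 1σ̂–2σ̂, A = 2σ̂–3σ̂, * = beyond 3σ̂; sign = side of CL): 1:-C, 2:-B, 3:-C, 4:+C, 5:+B, 6:+B, 7:+C, 8:+C, 9:+B, 10:+B, 11:+B
Rule 4 (eight consecutive points on the same side of the centre line) is satisfied at point 11.

rule 4 at point 11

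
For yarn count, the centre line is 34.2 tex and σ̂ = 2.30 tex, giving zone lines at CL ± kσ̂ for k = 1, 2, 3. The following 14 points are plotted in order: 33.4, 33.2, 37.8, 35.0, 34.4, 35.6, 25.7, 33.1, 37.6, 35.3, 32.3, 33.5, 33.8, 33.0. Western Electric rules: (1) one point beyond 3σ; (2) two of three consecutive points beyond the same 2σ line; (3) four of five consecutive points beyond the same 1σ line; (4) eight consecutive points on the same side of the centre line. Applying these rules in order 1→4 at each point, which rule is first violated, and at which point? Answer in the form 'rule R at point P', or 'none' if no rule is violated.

rule 1 at point 7

Zone of each point (C = within 1σ̂, B = 1σ̂–2σ̂, A = 2σ̂–3σ̂, * = beyond 3σ̂; sign = side of CL): 1:-C, 2:-C, 3:+B, 4:+C, 5:+C, 6:+C, 7:-*, 8:-C, 9:+B, 10:+C, 11:-C, 12:-C, 13:-C, 14:-C
Rule 1 (one point beyond the 3σ limits) is satisfied at point 7.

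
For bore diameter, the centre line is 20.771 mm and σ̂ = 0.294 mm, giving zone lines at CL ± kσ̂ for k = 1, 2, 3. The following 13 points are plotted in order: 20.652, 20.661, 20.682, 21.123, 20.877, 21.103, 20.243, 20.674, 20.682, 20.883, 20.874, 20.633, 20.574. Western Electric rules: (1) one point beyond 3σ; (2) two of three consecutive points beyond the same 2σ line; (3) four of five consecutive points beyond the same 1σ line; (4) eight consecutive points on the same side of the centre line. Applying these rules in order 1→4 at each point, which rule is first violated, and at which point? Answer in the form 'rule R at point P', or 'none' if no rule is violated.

none

Zone of each point (C = within 1σ̂, B = 1σ̂–2σ̂, A = 2σ̂–3σ̂, * = beyond 3σ̂; sign = side of CL): 1:-C, 2:-C, 3:-C, 4:+B, 5:+C, 6:+B, 7:-B, 8:-C, 9:-C, 10:+C, 11:+C, 12:-C, 13:-C
No rule fires across all 13 points.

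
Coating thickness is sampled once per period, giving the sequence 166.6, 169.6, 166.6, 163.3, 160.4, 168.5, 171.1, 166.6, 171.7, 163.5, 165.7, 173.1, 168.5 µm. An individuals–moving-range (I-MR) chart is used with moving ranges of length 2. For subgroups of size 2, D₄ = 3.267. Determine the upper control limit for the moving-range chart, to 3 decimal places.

14.947

Moving ranges: 3.0, 3.0, 3.3, 2.9, 8.1, 2.6, 4.5, 5.1, 8.2, 2.2, 7.4, 4.6; M̄R̄ = 54.9000 / 12 = 4.5750
UCL_MR = D₄·M̄R̄ = 3.267 × 4.5750 = 14.9465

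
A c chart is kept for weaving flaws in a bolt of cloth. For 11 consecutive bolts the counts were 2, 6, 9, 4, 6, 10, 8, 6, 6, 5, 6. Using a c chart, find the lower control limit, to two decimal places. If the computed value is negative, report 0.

0.00

c̄ = (2 + 6 + 9 + 4 + 6 + 10 + 8 + 6 + 6 + 5 + 6) / 11 = 68 / 11 = 6.1818
LCL = c̄ − 3√c̄ = 6.1818 − 3 × 2.4863 = -1.2772 → 0 (cannot be negative)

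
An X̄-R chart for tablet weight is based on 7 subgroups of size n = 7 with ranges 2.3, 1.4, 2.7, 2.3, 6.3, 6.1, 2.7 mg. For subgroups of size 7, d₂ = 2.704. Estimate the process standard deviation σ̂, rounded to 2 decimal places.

R̄ = (2.3 + 1.4 + 2.7 + 2.3 + 6.3 + 6.1 + 2.7) / 7 = 3.4000
σ̂ = R̄ / d₂ = 3.4000 / 2.704 = 1.2574

1.26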